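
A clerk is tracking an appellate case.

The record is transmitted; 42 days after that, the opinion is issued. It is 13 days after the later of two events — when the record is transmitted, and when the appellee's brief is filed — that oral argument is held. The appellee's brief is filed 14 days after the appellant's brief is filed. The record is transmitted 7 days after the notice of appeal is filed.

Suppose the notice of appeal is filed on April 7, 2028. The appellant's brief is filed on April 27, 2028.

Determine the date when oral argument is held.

May 24, 2028

The notice of appeal is filed: Apr 7, 2028.
The record is transmitted: Apr 7, 2028 + 7 days = Apr 14, 2028.
The appellant's brief is filed: Apr 27, 2028.
The appellee's brief is filed: Apr 27, 2028 + 14 days = May 11, 2028.
Both prerequisites met — the record is transmitted (Apr 14, 2028), the appellee's brief is filed (May 11, 2028); the later is May 11, 2028.
Oral argument is held: May 11, 2028 + 13 days = May 24, 2028.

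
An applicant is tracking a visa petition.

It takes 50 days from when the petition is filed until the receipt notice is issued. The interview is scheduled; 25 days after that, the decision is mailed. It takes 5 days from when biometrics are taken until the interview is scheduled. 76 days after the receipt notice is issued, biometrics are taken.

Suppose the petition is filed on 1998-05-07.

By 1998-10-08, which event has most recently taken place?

The petition is filed: May 7, 1998.
The receipt notice is issued: May 7, 1998 + 50 days = Jun 26, 1998.
Biometrics are taken: Jun 26, 1998 + 76 days = Sep 10, 1998.
The interview is scheduled: Sep 10, 1998 + 5 days = Sep 15, 1998.
The decision is mailed: Sep 15, 1998 + 25 days = Oct 10, 1998.
Oct 8, 1998 falls between when the interview is scheduled (Sep 15, 1998) and when the decision is mailed (Oct 10, 1998).

The interview is scheduled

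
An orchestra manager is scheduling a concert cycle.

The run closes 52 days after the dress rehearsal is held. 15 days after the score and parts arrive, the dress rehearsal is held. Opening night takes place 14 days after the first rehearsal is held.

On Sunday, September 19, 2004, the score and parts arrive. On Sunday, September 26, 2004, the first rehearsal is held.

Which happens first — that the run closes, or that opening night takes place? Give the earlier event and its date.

Opening night takes place — Sunday, October 10, 2004

The score and parts arrive: Sep 19, 2004.
The dress rehearsal is held: Sep 19, 2004 + 15 days = Oct 4, 2004.
The run closes: Oct 4, 2004 + 52 days = Nov 25, 2004.
The first rehearsal is held: Sep 26, 2004.
Opening night takes place: Sep 26, 2004 + 14 days = Oct 10, 2004.
Comparing: the run closes on Nov 25, 2004 vs opening night takes place on Oct 10, 2004. Earlier: opening night takes place.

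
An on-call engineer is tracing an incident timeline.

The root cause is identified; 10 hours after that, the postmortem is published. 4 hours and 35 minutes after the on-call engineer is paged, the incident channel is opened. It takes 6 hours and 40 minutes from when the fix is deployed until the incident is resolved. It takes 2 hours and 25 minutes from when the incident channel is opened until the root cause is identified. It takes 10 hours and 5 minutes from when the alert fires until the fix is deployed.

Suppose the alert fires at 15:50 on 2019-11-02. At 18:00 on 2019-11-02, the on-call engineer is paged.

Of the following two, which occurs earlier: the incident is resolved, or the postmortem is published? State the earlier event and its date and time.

The incident is resolved — 08:35 on 2019-11-03

The alert fires: 15:50 Nov 2, 2019.
The fix is deployed: 15:50 Nov 2, 2019 + 10h05m = 01:55 Nov 3, 2019.
The incident is resolved: 01:55 Nov 3, 2019 + 6h40m = 08:35 Nov 3, 2019.
The on-call engineer is paged: 18:00 Nov 2, 2019.
The incident channel is opened: 18:00 Nov 2, 2019 + 4h35m = 22:35 Nov 2, 2019.
The root cause is identified: 22:35 Nov 2, 2019 + 2h25m = 01:00 Nov 3, 2019.
The postmortem is published: 01:00 Nov 3, 2019 + 10h = 11:00 Nov 3, 2019.
Comparing: the incident is resolved at 08:35 Nov 3, 2019 vs the postmortem is published at 11:00 Nov 3, 2019. Earlier: the incident is resolved.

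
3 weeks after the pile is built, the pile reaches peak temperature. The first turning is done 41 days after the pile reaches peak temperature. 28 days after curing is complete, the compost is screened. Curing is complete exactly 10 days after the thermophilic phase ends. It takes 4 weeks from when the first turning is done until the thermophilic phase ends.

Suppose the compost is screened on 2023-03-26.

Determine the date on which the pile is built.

The compost is screened: Mar 26, 2023.
Curing is complete: Mar 26, 2023 − 28 days = Feb 26, 2023.
The thermophilic phase ends: Feb 26, 2023 − 10 days = Feb 16, 2023.
The first turning is done: Feb 16, 2023 − 4 weeks = Jan 19, 2023.
The pile reaches peak temperature: Jan 19, 2023 − 41 days = Dec 9, 2022.
The pile is built: Dec 9, 2022 − 3 weeks = Nov 18, 2022.

2022-11-18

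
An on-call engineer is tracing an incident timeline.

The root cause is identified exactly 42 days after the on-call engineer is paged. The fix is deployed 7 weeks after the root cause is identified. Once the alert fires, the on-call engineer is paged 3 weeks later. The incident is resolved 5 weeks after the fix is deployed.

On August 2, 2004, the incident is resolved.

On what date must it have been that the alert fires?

March 8, 2004

The incident is resolved: Aug 2, 2004.
The fix is deployed: Aug 2, 2004 − 5 weeks = Jun 28, 2004.
The root cause is identified: Jun 28, 2004 − 7 weeks = May 10, 2004.
The on-call engineer is paged: May 10, 2004 − 42 days = Mar 29, 2004.
The alert fires: Mar 29, 2004 − 3 weeks = Mar 8, 2004.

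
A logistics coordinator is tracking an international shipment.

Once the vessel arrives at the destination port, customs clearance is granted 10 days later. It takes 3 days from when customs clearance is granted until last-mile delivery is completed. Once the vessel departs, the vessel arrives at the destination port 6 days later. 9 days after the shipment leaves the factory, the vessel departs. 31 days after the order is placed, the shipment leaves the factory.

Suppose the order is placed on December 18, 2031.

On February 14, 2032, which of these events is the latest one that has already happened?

Customs clearance is granted

The order is placed: Dec 18, 2031.
The shipment leaves the factory: Dec 18, 2031 + 31 days = Jan 18, 2032.
The vessel departs: Jan 18, 2032 + 9 days = Jan 27, 2032.
The vessel arrives at the destination port: Jan 27, 2032 + 6 days = Feb 2, 2032.
Customs clearance is granted: Feb 2, 2032 + 10 days = Feb 12, 2032.
Last-mile delivery is completed: Feb 12, 2032 + 3 days = Feb 15, 2032.
Feb 14, 2032 falls between when customs clearance is granted (Feb 12, 2032) and when last-mile delivery is completed (Feb 15, 2032).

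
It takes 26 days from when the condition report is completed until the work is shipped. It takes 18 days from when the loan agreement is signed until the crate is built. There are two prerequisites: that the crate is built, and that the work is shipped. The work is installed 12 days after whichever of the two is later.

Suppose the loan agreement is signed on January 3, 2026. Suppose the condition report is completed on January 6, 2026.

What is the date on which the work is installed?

The loan agreement is signed: Jan 3, 2026.
The crate is built: Jan 3, 2026 + 18 days = Jan 21, 2026.
The condition report is completed: Jan 6, 2026.
The work is shipped: Jan 6, 2026 + 26 days = Feb 1, 2026.
Both prerequisites met — the crate is built (Jan 21, 2026), the work is shipped (Feb 1, 2026); the later is Feb 1, 2026.
The work is installed: Feb 1, 2026 + 12 days = Feb 13, 2026.

February 13, 2026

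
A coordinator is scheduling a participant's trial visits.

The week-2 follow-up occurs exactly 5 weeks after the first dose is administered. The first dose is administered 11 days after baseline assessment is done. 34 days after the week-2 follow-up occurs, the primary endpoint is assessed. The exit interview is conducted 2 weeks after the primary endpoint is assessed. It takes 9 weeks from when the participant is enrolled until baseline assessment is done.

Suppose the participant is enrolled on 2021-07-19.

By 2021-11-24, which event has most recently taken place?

The week-2 follow-up occurs

The participant is enrolled: Jul 19, 2021.
Baseline assessment is done: Jul 19, 2021 + 9 weeks = Sep 20, 2021.
The first dose is administered: Sep 20, 2021 + 11 days = Oct 1, 2021.
The week-2 follow-up occurs: Oct 1, 2021 + 5 weeks = Nov 5, 2021.
The primary endpoint is assessed: Nov 5, 2021 + 34 days = Dec 9, 2021.
The exit interview is conducted: Dec 9, 2021 + 2 weeks = Dec 23, 2021.
Nov 24, 2021 falls between when the week-2 follow-up occurs (Nov 5, 2021) and when the primary endpoint is assessed (Dec 9, 2021).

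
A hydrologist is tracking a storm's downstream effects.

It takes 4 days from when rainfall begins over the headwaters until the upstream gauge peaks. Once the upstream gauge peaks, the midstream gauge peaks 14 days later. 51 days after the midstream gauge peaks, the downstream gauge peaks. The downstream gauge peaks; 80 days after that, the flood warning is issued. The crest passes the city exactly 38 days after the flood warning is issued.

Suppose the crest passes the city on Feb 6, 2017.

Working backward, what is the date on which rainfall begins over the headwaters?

Aug 3, 2016

The crest passes the city: Feb 6, 2017.
The flood warning is issued: Feb 6, 2017 − 38 days = Dec 30, 2016.
The downstream gauge peaks: Dec 30, 2016 − 80 days = Oct 11, 2016.
The midstream gauge peaks: Oct 11, 2016 − 51 days = Aug 21, 2016.
The upstream gauge peaks: Aug 21, 2016 − 14 days = Aug 7, 2016.
Rainfall begins over the headwaters: Aug 7, 2016 − 4 days = Aug 3, 2016.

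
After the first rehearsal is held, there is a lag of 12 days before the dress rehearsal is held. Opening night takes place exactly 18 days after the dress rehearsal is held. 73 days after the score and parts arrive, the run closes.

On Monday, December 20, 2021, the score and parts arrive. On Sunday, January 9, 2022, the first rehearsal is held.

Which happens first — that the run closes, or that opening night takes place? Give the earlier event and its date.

Opening night takes place — Tuesday, February 8, 2022

The score and parts arrive: Dec 20, 2021.
The run closes: Dec 20, 2021 + 73 days = Mar 3, 2022.
The first rehearsal is held: Jan 9, 2022.
The dress rehearsal is held: Jan 9, 2022 + 12 days = Jan 21, 2022.
Opening night takes place: Jan 21, 2022 + 18 days = Feb 8, 2022.
Comparing: the run closes on Mar 3, 2022 vs opening night takes place on Feb 8, 2022. Earlier: opening night takes place.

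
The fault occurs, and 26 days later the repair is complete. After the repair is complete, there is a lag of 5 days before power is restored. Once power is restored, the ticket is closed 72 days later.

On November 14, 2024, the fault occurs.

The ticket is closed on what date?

February 25, 2025

The fault occurs: Nov 14, 2024.
The repair is complete: Nov 14, 2024 + 26 days = Dec 10, 2024.
Power is restored: Dec 10, 2024 + 5 days = Dec 15, 2024.
The ticket is closed: Dec 15, 2024 + 72 days = Feb 25, 2025.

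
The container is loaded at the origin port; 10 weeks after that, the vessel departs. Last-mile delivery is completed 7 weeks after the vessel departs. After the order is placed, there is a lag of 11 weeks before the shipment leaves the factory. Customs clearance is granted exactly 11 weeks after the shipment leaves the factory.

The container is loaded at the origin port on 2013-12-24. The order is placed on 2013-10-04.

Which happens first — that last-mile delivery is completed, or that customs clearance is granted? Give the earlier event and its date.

Customs clearance is granted — 2014-03-07

The container is loaded at the origin port: Dec 24, 2013.
The vessel departs: Dec 24, 2013 + 10 weeks = Mar 4, 2014.
Last-mile delivery is completed: Mar 4, 2014 + 7 weeks = Apr 22, 2014.
The order is placed: Oct 4, 2013.
The shipment leaves the factory: Oct 4, 2013 + 11 weeks = Dec 20, 2013.
Customs clearance is granted: Dec 20, 2013 + 11 weeks = Mar 7, 2014.
Comparing: last-mile delivery is completed on Apr 22, 2014 vs customs clearance is granted on Mar 7, 2014. Earlier: customs clearance is granted.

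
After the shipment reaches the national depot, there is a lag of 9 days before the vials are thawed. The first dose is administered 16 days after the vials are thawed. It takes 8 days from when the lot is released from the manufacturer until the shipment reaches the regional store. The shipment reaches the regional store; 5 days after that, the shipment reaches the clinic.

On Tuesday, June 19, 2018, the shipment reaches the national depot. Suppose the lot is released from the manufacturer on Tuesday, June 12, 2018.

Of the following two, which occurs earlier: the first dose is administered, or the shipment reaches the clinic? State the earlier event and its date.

The shipment reaches the national depot: Jun 19, 2018.
The vials are thawed: Jun 19, 2018 + 9 days = Jun 28, 2018.
The first dose is administered: Jun 28, 2018 + 16 days = Jul 14, 2018.
The lot is released from the manufacturer: Jun 12, 2018.
The shipment reaches the regional store: Jun 12, 2018 + 8 days = Jun 20, 2018.
The shipment reaches the clinic: Jun 20, 2018 + 5 days = Jun 25, 2018.
Comparing: the first dose is administered on Jul 14, 2018 vs the shipment reaches the clinic on Jun 25, 2018. Earlier: the shipment reaches the clinic.

The shipment reaches the clinic — Monday, June 25, 2018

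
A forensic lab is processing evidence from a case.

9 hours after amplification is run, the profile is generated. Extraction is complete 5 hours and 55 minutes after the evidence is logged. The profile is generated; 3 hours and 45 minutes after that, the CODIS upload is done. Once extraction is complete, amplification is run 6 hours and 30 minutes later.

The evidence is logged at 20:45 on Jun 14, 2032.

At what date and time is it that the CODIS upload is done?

The evidence is logged: 20:45 Jun 14, 2032.
Extraction is complete: 20:45 Jun 14, 2032 + 5h55m = 02:40 Jun 15, 2032.
Amplification is run: 02:40 Jun 15, 2032 + 6h30m = 09:10 Jun 15, 2032.
The profile is generated: 09:10 Jun 15, 2032 + 9h = 18:10 Jun 15, 2032.
The CODIS upload is done: 18:10 Jun 15, 2032 + 3h45m = 21:55 Jun 15, 2032.

21:55 on Jun 15, 2032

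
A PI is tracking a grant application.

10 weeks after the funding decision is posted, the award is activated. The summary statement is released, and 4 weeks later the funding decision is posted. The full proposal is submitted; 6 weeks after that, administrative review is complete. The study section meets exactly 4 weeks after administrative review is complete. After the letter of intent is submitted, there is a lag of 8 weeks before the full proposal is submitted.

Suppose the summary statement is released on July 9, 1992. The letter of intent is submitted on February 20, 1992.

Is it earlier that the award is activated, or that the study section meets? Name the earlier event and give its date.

The summary statement is released: Jul 9, 1992.
The funding decision is posted: Jul 9, 1992 + 4 weeks = Aug 6, 1992.
The award is activated: Aug 6, 1992 + 10 weeks = Oct 15, 1992.
The letter of intent is submitted: Feb 20, 1992.
The full proposal is submitted: Feb 20, 1992 + 8 weeks = Apr 16, 1992.
Administrative review is complete: Apr 16, 1992 + 6 weeks = May 28, 1992.
The study section meets: May 28, 1992 + 4 weeks = Jun 25, 1992.
Comparing: the award is activated on Oct 15, 1992 vs the study section meets on Jun 25, 1992. Earlier: the study section meets.

The study section meets — June 25, 1992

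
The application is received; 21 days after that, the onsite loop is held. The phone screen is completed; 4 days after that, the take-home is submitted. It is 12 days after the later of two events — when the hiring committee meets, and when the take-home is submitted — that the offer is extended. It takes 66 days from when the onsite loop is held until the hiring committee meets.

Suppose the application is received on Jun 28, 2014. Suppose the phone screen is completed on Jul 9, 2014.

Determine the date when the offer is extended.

The application is received: Jun 28, 2014.
The onsite loop is held: Jun 28, 2014 + 21 days = Jul 19, 2014.
The hiring committee meets: Jul 19, 2014 + 66 days = Sep 23, 2014.
The phone screen is completed: Jul 9, 2014.
The take-home is submitted: Jul 9, 2014 + 4 days = Jul 13, 2014.
Both prerequisites met — the hiring committee meets (Sep 23, 2014), the take-home is submitted (Jul 13, 2014); the later is Sep 23, 2014.
The offer is extended: Sep 23, 2014 + 12 days = Oct 5, 2014.

Oct 5, 2014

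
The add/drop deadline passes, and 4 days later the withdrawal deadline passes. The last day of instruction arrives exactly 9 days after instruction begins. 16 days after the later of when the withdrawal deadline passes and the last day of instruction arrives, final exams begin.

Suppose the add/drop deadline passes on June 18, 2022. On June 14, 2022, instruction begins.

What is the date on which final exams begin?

The add/drop deadline passes: Jun 18, 2022.
The withdrawal deadline passes: Jun 18, 2022 + 4 days = Jun 22, 2022.
Instruction begins: Jun 14, 2022.
The last day of instruction arrives: Jun 14, 2022 + 9 days = Jun 23, 2022.
Both prerequisites met — the withdrawal deadline passes (Jun 22, 2022), the last day of instruction arrives (Jun 23, 2022); the later is Jun 23, 2022.
Final exams begin: Jun 23, 2022 + 16 days = Jul 9, 2022.

July 9, 2022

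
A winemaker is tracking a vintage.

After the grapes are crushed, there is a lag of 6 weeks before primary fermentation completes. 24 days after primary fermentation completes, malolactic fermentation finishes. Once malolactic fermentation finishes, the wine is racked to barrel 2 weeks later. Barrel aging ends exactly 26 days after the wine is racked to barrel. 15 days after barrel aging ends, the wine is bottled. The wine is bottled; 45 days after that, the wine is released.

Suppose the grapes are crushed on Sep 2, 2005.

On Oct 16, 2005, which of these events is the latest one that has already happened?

Primary fermentation completes

The grapes are crushed: Sep 2, 2005.
Primary fermentation completes: Sep 2, 2005 + 6 weeks = Oct 14, 2005.
Malolactic fermentation finishes: Oct 14, 2005 + 24 days = Nov 7, 2005.
The wine is racked to barrel: Nov 7, 2005 + 2 weeks = Nov 21, 2005.
Barrel aging ends: Nov 21, 2005 + 26 days = Dec 17, 2005.
The wine is bottled: Dec 17, 2005 + 15 days = Jan 1, 2006.
The wine is released: Jan 1, 2006 + 45 days = Feb 15, 2006.
Oct 16, 2005 falls between when primary fermentation completes (Oct 14, 2005) and when malolactic fermentation finishes (Nov 7, 2005).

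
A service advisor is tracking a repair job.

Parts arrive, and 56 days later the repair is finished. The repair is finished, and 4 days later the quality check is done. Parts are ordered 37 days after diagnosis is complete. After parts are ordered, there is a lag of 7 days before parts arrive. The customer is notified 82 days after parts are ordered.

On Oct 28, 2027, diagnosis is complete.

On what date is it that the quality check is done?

Feb 9, 2028

Diagnosis is complete: Oct 28, 2027.
Parts are ordered: Oct 28, 2027 + 37 days = Dec 4, 2027.
Parts arrive: Dec 4, 2027 + 7 days = Dec 11, 2027.
The repair is finished: Dec 11, 2027 + 56 days = Feb 5, 2028.
The quality check is done: Feb 5, 2028 + 4 days = Feb 9, 2028.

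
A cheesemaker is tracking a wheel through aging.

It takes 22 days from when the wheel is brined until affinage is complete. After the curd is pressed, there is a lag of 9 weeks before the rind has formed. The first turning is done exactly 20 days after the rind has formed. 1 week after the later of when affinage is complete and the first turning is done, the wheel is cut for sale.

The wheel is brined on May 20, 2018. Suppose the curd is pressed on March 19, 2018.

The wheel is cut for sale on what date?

The wheel is brined: May 20, 2018.
Affinage is complete: May 20, 2018 + 22 days = Jun 11, 2018.
The curd is pressed: Mar 19, 2018.
The rind has formed: Mar 19, 2018 + 9 weeks = May 21, 2018.
The first turning is done: May 21, 2018 + 20 days = Jun 10, 2018.
Both prerequisites met — affinage is complete (Jun 11, 2018), the first turning is done (Jun 10, 2018); the later is Jun 11, 2018.
The wheel is cut for sale: Jun 11, 2018 + 1 week = Jun 18, 2018.

June 18, 2018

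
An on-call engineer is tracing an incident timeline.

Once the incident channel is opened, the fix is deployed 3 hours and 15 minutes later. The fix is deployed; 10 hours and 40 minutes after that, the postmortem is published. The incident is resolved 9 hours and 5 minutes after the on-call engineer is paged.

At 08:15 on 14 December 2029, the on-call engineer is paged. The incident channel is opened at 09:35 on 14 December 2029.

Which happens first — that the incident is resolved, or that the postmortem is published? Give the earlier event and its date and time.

The on-call engineer is paged: 08:15 Dec 14, 2029.
The incident is resolved: 08:15 Dec 14, 2029 + 9h05m = 17:20 Dec 14, 2029.
The incident channel is opened: 09:35 Dec 14, 2029.
The fix is deployed: 09:35 Dec 14, 2029 + 3h15m = 12:50 Dec 14, 2029.
The postmortem is published: 12:50 Dec 14, 2029 + 10h40m = 23:30 Dec 14, 2029.
Comparing: the incident is resolved at 17:20 Dec 14, 2029 vs the postmortem is published at 23:30 Dec 14, 2029. Earlier: the incident is resolved.

The incident is resolved — 17:20 on 14 December 2029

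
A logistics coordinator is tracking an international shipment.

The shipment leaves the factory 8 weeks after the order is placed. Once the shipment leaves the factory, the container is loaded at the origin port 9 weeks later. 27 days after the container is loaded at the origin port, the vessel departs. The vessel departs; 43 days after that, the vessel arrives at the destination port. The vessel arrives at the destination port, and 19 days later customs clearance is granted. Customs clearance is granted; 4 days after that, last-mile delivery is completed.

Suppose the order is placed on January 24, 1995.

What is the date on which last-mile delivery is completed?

The order is placed: Jan 24, 1995.
The shipment leaves the factory: Jan 24, 1995 + 8 weeks = Mar 21, 1995.
The container is loaded at the origin port: Mar 21, 1995 + 9 weeks = May 23, 1995.
The vessel departs: May 23, 1995 + 27 days = Jun 19, 1995.
The vessel arrives at the destination port: Jun 19, 1995 + 43 days = Aug 1, 1995.
Customs clearance is granted: Aug 1, 1995 + 19 days = Aug 20, 1995.
Last-mile delivery is completed: Aug 20, 1995 + 4 days = Aug 24, 1995.

August 24, 1995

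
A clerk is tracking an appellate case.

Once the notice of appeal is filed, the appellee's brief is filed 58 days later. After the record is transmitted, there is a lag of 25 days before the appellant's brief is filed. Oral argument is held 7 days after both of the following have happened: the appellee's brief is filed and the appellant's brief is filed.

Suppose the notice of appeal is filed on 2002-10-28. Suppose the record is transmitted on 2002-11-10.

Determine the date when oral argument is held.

2003-01-01

The notice of appeal is filed: Oct 28, 2002.
The appellee's brief is filed: Oct 28, 2002 + 58 days = Dec 25, 2002.
The record is transmitted: Nov 10, 2002.
The appellant's brief is filed: Nov 10, 2002 + 25 days = Dec 5, 2002.
Both prerequisites met — the appellee's brief is filed (Dec 25, 2002), the appellant's brief is filed (Dec 5, 2002); the later is Dec 25, 2002.
Oral argument is held: Dec 25, 2002 + 7 days = Jan 1, 2003.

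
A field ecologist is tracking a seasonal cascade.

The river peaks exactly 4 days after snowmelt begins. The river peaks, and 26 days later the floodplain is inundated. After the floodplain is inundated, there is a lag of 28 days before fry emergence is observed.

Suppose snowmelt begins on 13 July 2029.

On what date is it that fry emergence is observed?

Snowmelt begins: Jul 13, 2029.
The river peaks: Jul 13, 2029 + 4 days = Jul 17, 2029.
The floodplain is inundated: Jul 17, 2029 + 26 days = Aug 12, 2029.
Fry emergence is observed: Aug 12, 2029 + 28 days = Sep 9, 2029.

9 September 2029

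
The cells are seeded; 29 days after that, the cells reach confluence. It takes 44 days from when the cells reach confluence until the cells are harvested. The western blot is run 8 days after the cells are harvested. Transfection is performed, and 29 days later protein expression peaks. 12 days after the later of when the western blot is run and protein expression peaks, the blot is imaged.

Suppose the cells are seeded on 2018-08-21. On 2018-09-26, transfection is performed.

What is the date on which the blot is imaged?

2018-11-22

The cells are seeded: Aug 21, 2018.
The cells reach confluence: Aug 21, 2018 + 29 days = Sep 19, 2018.
The cells are harvested: Sep 19, 2018 + 44 days = Nov 2, 2018.
The western blot is run: Nov 2, 2018 + 8 days = Nov 10, 2018.
Transfection is performed: Sep 26, 2018.
Protein expression peaks: Sep 26, 2018 + 29 days = Oct 25, 2018.
Both prerequisites met — the western blot is run (Nov 10, 2018), protein expression peaks (Oct 25, 2018); the later is Nov 10, 2018.
The blot is imaged: Nov 10, 2018 + 12 days = Nov 22, 2018.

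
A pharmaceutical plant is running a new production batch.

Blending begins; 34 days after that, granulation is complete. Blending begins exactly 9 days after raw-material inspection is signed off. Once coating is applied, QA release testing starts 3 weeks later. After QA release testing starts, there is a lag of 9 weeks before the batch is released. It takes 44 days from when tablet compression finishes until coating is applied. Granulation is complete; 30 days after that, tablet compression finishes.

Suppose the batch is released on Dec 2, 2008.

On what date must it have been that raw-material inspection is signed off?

May 15, 2008

The batch is released: Dec 2, 2008.
QA release testing starts: Dec 2, 2008 − 9 weeks = Sep 30, 2008.
Coating is applied: Sep 30, 2008 − 3 weeks = Sep 9, 2008.
Tablet compression finishes: Sep 9, 2008 − 44 days = Jul 27, 2008.
Granulation is complete: Jul 27, 2008 − 30 days = Jun 27, 2008.
Blending begins: Jun 27, 2008 − 34 days = May 24, 2008.
Raw-material inspection is signed off: May 24, 2008 − 9 days = May 15, 2008.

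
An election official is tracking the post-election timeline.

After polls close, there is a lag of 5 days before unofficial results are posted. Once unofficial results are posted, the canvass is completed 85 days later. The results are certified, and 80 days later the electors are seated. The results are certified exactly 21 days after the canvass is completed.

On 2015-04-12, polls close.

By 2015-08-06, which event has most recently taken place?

The results are certified

Polls close: Apr 12, 2015.
Unofficial results are posted: Apr 12, 2015 + 5 days = Apr 17, 2015.
The canvass is completed: Apr 17, 2015 + 85 days = Jul 11, 2015.
The results are certified: Jul 11, 2015 + 21 days = Aug 1, 2015.
The electors are seated: Aug 1, 2015 + 80 days = Oct 20, 2015.
Aug 6, 2015 falls between when the results are certified (Aug 1, 2015) and when the electors are seated (Oct 20, 2015).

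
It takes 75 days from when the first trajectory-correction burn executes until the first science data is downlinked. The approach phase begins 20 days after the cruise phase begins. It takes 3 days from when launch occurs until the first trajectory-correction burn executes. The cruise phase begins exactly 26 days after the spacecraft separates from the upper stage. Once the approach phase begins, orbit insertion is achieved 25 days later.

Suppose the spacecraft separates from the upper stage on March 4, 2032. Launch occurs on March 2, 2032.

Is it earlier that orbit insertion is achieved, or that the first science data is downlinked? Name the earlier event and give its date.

Orbit insertion is achieved — May 14, 2032

The spacecraft separates from the upper stage: Mar 4, 2032.
The cruise phase begins: Mar 4, 2032 + 26 days = Mar 30, 2032.
The approach phase begins: Mar 30, 2032 + 20 days = Apr 19, 2032.
Orbit insertion is achieved: Apr 19, 2032 + 25 days = May 14, 2032.
Launch occurs: Mar 2, 2032.
The first trajectory-correction burn executes: Mar 2, 2032 + 3 days = Mar 5, 2032.
The first science data is downlinked: Mar 5, 2032 + 75 days = May 19, 2032.
Comparing: orbit insertion is achieved on May 14, 2032 vs the first science data is downlinked on May 19, 2032. Earlier: orbit insertion is achieved.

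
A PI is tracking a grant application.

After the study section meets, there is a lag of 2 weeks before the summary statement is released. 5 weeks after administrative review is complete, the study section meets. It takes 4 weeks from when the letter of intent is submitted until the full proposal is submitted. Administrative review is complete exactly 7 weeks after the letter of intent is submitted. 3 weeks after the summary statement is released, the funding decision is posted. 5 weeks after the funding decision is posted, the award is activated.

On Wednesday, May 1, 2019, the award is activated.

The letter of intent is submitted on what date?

The award is activated: May 1, 2019.
The funding decision is posted: May 1, 2019 − 5 weeks = Mar 27, 2019.
The summary statement is released: Mar 27, 2019 − 3 weeks = Mar 6, 2019.
The study section meets: Mar 6, 2019 − 2 weeks = Feb 20, 2019.
Administrative review is complete: Feb 20, 2019 − 5 weeks = Jan 16, 2019.
The letter of intent is submitted: Jan 16, 2019 − 7 weeks = Nov 28, 2018.

Wednesday, November 28, 2018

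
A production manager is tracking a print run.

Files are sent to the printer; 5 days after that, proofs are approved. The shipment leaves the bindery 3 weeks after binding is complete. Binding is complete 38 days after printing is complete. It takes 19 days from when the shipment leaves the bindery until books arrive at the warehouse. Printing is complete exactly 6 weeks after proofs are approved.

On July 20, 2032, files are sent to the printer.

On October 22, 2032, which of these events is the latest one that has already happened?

Files are sent to the printer: Jul 20, 2032.
Proofs are approved: Jul 20, 2032 + 5 days = Jul 25, 2032.
Printing is complete: Jul 25, 2032 + 6 weeks = Sep 5, 2032.
Binding is complete: Sep 5, 2032 + 38 days = Oct 13, 2032.
The shipment leaves the bindery: Oct 13, 2032 + 3 weeks = Nov 3, 2032.
Books arrive at the warehouse: Nov 3, 2032 + 19 days = Nov 22, 2032.
Oct 22, 2032 falls between when binding is complete (Oct 13, 2032) and when the shipment leaves the bindery (Nov 3, 2032).

Binding is complete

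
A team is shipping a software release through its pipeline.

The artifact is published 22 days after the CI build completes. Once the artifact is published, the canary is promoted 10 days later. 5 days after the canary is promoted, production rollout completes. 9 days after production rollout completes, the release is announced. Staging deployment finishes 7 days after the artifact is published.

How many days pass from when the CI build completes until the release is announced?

Causal path: the CI build completes → the artifact is published → the canary is promoted → production rollout completes → the release is announced.
Total delay along the path: 22 + 10 + 5 + 9 = 46 days.

46 days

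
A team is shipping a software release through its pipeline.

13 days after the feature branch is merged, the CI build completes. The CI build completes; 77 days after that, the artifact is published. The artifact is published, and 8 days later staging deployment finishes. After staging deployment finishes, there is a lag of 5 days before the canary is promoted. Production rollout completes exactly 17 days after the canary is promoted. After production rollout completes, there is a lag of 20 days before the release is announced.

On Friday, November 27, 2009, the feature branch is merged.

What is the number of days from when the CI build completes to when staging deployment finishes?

Causal path: the CI build completes → the artifact is published → staging deployment finishes.
Total delay along the path: 77 + 8 = 85 days.

85 days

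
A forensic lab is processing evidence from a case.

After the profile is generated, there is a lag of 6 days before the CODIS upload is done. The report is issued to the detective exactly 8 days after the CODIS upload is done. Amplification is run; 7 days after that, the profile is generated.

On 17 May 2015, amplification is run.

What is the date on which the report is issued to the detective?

Amplification is run: May 17, 2015.
The profile is generated: May 17, 2015 + 7 days = May 24, 2015.
The CODIS upload is done: May 24, 2015 + 6 days = May 30, 2015.
The report is issued to the detective: May 30, 2015 + 8 days = Jun 7, 2015.

7 June 2015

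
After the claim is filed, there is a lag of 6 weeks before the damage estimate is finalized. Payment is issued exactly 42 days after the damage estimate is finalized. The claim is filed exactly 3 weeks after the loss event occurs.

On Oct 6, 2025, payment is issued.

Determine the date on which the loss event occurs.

Payment is issued: Oct 6, 2025.
The damage estimate is finalized: Oct 6, 2025 − 42 days = Aug 25, 2025.
The claim is filed: Aug 25, 2025 − 6 weeks = Jul 14, 2025.
The loss event occurs: Jul 14, 2025 − 3 weeks = Jun 23, 2025.

Jun 23, 2025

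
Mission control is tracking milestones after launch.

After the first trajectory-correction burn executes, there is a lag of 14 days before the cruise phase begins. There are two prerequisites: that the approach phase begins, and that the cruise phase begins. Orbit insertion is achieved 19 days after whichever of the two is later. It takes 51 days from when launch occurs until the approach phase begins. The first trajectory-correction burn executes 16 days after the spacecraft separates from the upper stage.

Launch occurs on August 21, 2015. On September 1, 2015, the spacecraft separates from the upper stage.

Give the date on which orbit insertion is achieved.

Launch occurs: Aug 21, 2015.
The approach phase begins: Aug 21, 2015 + 51 days = Oct 11, 2015.
The spacecraft separates from the upper stage: Sep 1, 2015.
The first trajectory-correction burn executes: Sep 1, 2015 + 16 days = Sep 17, 2015.
The cruise phase begins: Sep 17, 2015 + 14 days = Oct 1, 2015.
Both prerequisites met — the approach phase begins (Oct 11, 2015), the cruise phase begins (Oct 1, 2015); the later is Oct 11, 2015.
Orbit insertion is achieved: Oct 11, 2015 + 19 days = Oct 30, 2015.

October 30, 2015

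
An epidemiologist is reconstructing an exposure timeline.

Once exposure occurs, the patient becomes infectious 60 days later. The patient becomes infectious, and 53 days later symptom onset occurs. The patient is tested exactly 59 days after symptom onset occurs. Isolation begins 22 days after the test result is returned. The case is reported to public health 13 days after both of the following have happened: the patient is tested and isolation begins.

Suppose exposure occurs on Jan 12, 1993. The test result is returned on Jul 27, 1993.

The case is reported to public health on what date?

Aug 31, 1993

Exposure occurs: Jan 12, 1993.
The patient becomes infectious: Jan 12, 1993 + 60 days = Mar 13, 1993.
Symptom onset occurs: Mar 13, 1993 + 53 days = May 5, 1993.
The patient is tested: May 5, 1993 + 59 days = Jul 3, 1993.
The test result is returned: Jul 27, 1993.
Isolation begins: Jul 27, 1993 + 22 days = Aug 18, 1993.
Both prerequisites met — the patient is tested (Jul 3, 1993), isolation begins (Aug 18, 1993); the later is Aug 18, 1993.
The case is reported to public health: Aug 18, 1993 + 13 days = Aug 31, 1993.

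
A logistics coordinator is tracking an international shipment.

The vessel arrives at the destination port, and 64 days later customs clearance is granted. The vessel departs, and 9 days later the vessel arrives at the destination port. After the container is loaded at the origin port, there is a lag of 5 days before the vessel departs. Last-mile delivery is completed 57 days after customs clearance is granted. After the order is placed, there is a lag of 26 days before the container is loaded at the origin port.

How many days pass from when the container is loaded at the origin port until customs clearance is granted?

78 days

Causal path: the container is loaded at the origin port → the vessel departs → the vessel arrives at the destination port → customs clearance is granted.
Total delay along the path: 5 + 9 + 64 = 78 days.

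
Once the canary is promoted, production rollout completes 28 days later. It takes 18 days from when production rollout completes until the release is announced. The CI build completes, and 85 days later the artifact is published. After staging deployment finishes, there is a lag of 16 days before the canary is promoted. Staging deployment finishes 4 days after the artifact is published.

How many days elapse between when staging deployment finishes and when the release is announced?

62 days

Causal path: staging deployment finishes → the canary is promoted → production rollout completes → the release is announced.
Total delay along the path: 16 + 28 + 18 = 62 days.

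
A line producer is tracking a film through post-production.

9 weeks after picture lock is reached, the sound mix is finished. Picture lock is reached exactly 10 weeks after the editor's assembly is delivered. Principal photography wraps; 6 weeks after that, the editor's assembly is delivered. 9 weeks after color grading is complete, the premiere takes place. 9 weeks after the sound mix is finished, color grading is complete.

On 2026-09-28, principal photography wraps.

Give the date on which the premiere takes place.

Principal photography wraps: Sep 28, 2026.
The editor's assembly is delivered: Sep 28, 2026 + 6 weeks = Nov 9, 2026.
Picture lock is reached: Nov 9, 2026 + 10 weeks = Jan 18, 2027.
The sound mix is finished: Jan 18, 2027 + 9 weeks = Mar 22, 2027.
Color grading is complete: Mar 22, 2027 + 9 weeks = May 24, 2027.
The premiere takes place: May 24, 2027 + 9 weeks = Jul 26, 2027.

2027-07-26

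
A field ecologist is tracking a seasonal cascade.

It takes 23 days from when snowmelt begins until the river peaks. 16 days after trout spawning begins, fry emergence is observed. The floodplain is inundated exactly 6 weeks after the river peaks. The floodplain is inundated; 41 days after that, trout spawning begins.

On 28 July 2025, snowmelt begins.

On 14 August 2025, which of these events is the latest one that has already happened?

Snowmelt begins: Jul 28, 2025.
The river peaks: Jul 28, 2025 + 23 days = Aug 20, 2025.
The floodplain is inundated: Aug 20, 2025 + 6 weeks = Oct 1, 2025.
Trout spawning begins: Oct 1, 2025 + 41 days = Nov 11, 2025.
Fry emergence is observed: Nov 11, 2025 + 16 days = Nov 27, 2025.
Aug 14, 2025 falls between when snowmelt begins (Jul 28, 2025) and when the river peaks (Aug 20, 2025).

Snowmelt begins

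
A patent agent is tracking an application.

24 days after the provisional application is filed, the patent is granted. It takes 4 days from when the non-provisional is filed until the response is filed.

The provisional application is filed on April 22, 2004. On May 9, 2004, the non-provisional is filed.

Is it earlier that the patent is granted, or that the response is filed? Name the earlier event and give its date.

The provisional application is filed: Apr 22, 2004.
The patent is granted: Apr 22, 2004 + 24 days = May 16, 2004.
The non-provisional is filed: May 9, 2004.
The response is filed: May 9, 2004 + 4 days = May 13, 2004.
Comparing: the patent is granted on May 16, 2004 vs the response is filed on May 13, 2004. Earlier: the response is filed.

The response is filed — May 13, 2004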